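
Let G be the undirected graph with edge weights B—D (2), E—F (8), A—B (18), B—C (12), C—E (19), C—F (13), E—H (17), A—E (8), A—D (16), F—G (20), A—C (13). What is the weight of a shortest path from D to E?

Checking several routes:
D→B→C→E: 2 + 12 + 19 = 33
D→A→E: 16 + 8 = 24
D→B→A→E: 2 + 18 + 8 = 28
The minimum is 24.

24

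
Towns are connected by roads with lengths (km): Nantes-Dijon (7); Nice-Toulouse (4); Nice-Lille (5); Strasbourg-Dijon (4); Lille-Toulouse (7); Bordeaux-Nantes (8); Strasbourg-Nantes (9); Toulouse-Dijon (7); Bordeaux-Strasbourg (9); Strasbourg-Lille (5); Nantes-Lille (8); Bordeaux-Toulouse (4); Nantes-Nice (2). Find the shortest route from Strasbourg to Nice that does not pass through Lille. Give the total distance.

Comparing a few candidate routes:
Strasbourg-Dijon-Toulouse-Nice: 4 + 7 + 4 = 15
Strasbourg-Bordeaux-Nantes-Nice: 9 + 8 + 2 = 19
Strasbourg-Dijon-Nantes-Nice: 4 + 7 + 2 = 13
Strasbourg-Nantes-Nice: 9 + 2 = 11
Strasbourg-Bordeaux-Toulouse-Nice: 9 + 4 + 4 = 17
The minimum is 11 km.

11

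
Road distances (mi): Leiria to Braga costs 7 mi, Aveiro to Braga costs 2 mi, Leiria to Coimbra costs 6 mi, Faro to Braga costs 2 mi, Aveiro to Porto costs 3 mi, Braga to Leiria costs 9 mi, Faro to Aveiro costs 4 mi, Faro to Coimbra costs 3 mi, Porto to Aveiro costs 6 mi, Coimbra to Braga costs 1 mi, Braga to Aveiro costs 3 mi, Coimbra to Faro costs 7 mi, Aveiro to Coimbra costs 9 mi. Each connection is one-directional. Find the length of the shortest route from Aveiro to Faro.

16

Paths from Aveiro to Faro:
Aveiro -> Coimbra -> Faro: 9 + 7 = 16
Aveiro -> Braga -> Leiria -> Coimbra -> Faro: 2 + 9 + 6 + 7 = 24
The minimum is 16 mi.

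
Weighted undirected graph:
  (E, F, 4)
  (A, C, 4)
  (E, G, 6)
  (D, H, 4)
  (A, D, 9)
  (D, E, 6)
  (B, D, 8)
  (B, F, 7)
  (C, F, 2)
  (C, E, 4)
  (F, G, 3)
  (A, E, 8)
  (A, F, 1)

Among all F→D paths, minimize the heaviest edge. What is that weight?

6

A few of the F→D routes:
F -> C -> E -> D: max(2, 4, 6) = 6
F -> E -> D: max(4, 6) = 6
F -> C -> A -> E -> D: max(2, 4, 8, 6) = 8
F -> G -> E -> D: max(3, 6, 6) = 6
F -> A -> E -> D: max(1, 8, 6) = 8
F -> A -> C -> E -> D: max(1, 4, 4, 6) = 6
Best route has worst link 6.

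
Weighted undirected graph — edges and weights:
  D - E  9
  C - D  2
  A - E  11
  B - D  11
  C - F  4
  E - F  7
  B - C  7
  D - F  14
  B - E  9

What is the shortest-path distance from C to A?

Checking several routes:
C - D - F - E - A: 2 + 14 + 7 + 11 = 34
C - B - E - A: 7 + 9 + 11 = 27
C - F - E - A: 4 + 7 + 11 = 22
C - D - E - A: 2 + 9 + 11 = 22
C - D - B - E - A: 2 + 11 + 9 + 11 = 33
Shortest: 22.

22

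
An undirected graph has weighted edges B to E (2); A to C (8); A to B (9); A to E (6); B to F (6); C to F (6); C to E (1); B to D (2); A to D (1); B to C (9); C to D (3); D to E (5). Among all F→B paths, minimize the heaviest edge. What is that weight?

6

Checking several routes:
F → C → E → D → B: max(6, 1, 5, 2) = 6
F → C → E → A → D → B: max(6, 1, 6, 1, 2) = 6
F → C → D → E → B: max(6, 3, 5, 2) = 6
F → C → E → B: max(6, 1, 2) = 6
F → C → D → A → E → B: max(6, 3, 1, 6, 2) = 6
F → C → D → B: max(6, 3, 2) = 6
Smallest bottleneck: 6.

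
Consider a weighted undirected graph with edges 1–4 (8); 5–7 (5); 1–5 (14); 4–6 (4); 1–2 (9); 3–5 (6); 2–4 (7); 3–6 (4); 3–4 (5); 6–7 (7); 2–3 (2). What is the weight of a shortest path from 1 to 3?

Checking several routes:
1-4-6-3: 8 + 4 + 4 = 16
1-2-3: 9 + 2 = 11
1-4-3: 8 + 5 = 13
The minimum is 11.

11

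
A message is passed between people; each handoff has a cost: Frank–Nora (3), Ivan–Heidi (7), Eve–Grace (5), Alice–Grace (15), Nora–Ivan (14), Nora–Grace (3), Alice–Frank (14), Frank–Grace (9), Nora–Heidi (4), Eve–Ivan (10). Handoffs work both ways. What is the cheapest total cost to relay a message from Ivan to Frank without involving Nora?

24

Routes from Ivan to Frank avoiding Nora:
Ivan-Eve-Grace-Frank: 10 + 5 + 9 = 24
Ivan-Eve-Grace-Alice-Frank: 10 + 5 + 15 + 14 = 44
The minimum is 24.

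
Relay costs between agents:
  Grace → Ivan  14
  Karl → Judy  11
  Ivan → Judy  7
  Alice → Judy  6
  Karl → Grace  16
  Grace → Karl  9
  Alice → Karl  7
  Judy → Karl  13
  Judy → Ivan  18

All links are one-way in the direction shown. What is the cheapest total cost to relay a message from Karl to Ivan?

Paths from Karl to Ivan:
Karl - Grace - Ivan: 16 + 14 = 30
Karl - Judy - Ivan: 11 + 18 = 29
Shortest: 29.

29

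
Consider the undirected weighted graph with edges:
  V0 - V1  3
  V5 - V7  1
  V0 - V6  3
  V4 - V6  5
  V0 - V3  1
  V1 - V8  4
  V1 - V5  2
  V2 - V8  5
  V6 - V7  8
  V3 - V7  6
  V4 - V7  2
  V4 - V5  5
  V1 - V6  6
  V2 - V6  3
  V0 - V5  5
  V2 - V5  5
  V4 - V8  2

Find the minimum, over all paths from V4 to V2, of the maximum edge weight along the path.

3

Comparing a few candidate routes:
V4 → V7 → V5 → V1 → V8 → V2: max(2, 1, 2, 4, 5) = 5
V4 → V7 → V5 → V1 → V0 → V6 → V2: max(2, 1, 2, 3, 3, 3) = 3
V4 → V8 → V1 → V0 → V6 → V2: max(2, 4, 3, 3, 3) = 4
Best route has worst link 3.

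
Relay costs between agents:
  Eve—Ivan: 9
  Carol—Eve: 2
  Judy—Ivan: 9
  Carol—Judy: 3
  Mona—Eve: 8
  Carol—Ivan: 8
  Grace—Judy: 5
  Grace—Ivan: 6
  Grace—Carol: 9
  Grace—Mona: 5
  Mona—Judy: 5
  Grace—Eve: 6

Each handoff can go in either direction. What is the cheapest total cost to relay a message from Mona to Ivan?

11

Comparing a few candidate routes:
Mona-Eve-Ivan: 8 + 9 = 17
Mona-Eve-Carol-Ivan: 8 + 2 + 8 = 18
Mona-Grace-Ivan: 5 + 6 = 11
Mona-Judy-Grace-Ivan: 5 + 5 + 6 = 16
Mona-Judy-Carol-Ivan: 5 + 3 + 8 = 16
Mona-Judy-Ivan: 5 + 9 = 14
Best route has total 11.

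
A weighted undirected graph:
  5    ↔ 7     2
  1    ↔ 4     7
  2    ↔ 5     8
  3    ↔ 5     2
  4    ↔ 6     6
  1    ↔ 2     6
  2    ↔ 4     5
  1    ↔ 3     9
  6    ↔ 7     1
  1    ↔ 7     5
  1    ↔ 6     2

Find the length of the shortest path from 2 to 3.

Some routes from 2 to 3:
2 - 1 - 6 - 7 - 5 - 3: 6 + 2 + 1 + 2 + 2 = 13
2 - 1 - 7 - 5 - 3: 6 + 5 + 2 + 2 = 15
2 - 5 - 3: 8 + 2 = 10
Best route has total 10.

10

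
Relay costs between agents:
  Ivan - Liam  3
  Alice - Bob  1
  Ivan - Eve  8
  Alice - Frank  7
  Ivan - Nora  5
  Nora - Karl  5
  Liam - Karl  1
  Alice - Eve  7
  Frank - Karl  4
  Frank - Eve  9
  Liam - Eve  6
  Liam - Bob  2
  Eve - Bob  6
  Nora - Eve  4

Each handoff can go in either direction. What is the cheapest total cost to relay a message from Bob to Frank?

Comparing a few candidate routes:
Bob-Liam-Karl-Frank: 2 + 1 + 4 = 7
Bob-Eve-Frank: 6 + 9 = 15
Bob-Eve-Liam-Karl-Frank: 6 + 6 + 1 + 4 = 17
Bob-Liam-Eve-Frank: 2 + 6 + 9 = 17
Bob-Alice-Eve-Frank: 1 + 7 + 9 = 17
Bob-Alice-Frank: 1 + 7 = 8
The minimum is 7.

7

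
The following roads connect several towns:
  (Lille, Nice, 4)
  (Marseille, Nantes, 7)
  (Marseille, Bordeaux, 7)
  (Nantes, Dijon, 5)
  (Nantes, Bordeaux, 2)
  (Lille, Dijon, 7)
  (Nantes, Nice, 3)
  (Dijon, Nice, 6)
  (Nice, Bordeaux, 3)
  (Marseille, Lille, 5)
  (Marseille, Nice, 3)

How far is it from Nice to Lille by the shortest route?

A few of the Nice→Lille routes:
Nice→Marseille→Lille: 3 + 5 = 8
Nice→Dijon→Lille: 6 + 7 = 13
Nice→Nantes→Dijon→Lille: 3 + 5 + 7 = 15
Nice→Bordeaux→Marseille→Lille: 3 + 7 + 5 = 15
Nice→Lille: 4
Nice→Nantes→Marseille→Lille: 3 + 7 + 5 = 15
Shortest: 4.

4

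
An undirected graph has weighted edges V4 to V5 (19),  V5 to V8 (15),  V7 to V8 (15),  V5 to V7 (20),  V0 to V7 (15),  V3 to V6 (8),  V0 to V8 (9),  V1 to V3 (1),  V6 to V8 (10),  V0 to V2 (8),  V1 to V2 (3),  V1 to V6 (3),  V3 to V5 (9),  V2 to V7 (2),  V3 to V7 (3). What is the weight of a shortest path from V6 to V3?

4

Some routes from V6 to V3:
V6→V1→V2→V7→V3: 3 + 3 + 2 + 3 = 11
V6→V8→V0→V2→V1→V3: 10 + 9 + 8 + 3 + 1 = 31
V6→V1→V3: 3 + 1 = 4
V6→V3: 8
V6→V8→V7→V3: 10 + 15 + 3 = 28
Best route has total 4.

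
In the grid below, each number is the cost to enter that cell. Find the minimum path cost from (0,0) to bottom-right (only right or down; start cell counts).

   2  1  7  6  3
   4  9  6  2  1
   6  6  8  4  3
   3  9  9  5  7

29

Best path: r0c0 -> r0c1 -> r0c2 -> r0c3 -> r1c3 -> r1c4 -> r2c4 -> r3c4
Cost: 2 + 1 + 7 + 6 + 2 + 1 + 3 + 7 = 29
For comparison, the top-then-right route costs 30.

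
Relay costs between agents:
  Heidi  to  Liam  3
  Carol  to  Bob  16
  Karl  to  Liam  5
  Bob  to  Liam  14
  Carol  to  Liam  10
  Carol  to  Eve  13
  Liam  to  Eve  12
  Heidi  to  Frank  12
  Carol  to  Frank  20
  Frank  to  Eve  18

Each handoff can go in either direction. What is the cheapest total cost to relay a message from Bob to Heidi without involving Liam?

Paths from Bob to Heidi avoiding Liam:
Bob → Carol → Eve → Frank → Heidi: 16 + 13 + 18 + 12 = 59
Bob → Carol → Frank → Heidi: 16 + 20 + 12 = 48
Shortest: 48.

48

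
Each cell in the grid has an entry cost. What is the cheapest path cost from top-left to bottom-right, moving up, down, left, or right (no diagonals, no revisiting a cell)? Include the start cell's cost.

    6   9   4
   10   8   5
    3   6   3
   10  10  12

Cheapest: [0,0] -> [0,1] -> [0,2] -> [1,2] -> [2,2] -> [3,2]
  6 + 9 + 4 + 5 + 3 + 12 = 39

39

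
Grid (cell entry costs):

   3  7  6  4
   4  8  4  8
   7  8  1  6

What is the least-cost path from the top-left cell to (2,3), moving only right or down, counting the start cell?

Take (0,0) (1,0) (1,1) (1,2) (2,2) (2,3) for a total of 3 + 4 + 8 + 4 + 1 + 6 = 26.
(Top row then right column would cost 34.)

26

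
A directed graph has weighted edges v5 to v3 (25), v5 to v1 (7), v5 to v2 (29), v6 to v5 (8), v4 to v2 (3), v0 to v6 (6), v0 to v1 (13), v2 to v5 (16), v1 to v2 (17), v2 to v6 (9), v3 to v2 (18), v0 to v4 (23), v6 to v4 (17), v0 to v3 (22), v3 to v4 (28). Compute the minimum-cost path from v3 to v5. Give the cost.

Candidate routes:
v3 -> v2 -> v5: 18 + 16 = 34
v3 -> v4 -> v2 -> v5: 28 + 3 + 16 = 47
v3 -> v4 -> v2 -> v6 -> v5: 28 + 3 + 9 + 8 = 48
v3 -> v2 -> v6 -> v5: 18 + 9 + 8 = 35
Shortest: 34.

34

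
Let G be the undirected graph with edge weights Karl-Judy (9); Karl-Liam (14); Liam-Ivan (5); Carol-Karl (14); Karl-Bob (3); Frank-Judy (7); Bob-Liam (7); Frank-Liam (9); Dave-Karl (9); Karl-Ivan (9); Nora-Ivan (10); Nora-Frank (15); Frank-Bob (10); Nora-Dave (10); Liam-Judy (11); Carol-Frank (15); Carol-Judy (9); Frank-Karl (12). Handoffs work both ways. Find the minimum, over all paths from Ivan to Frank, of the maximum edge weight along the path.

9

A few of the Ivan→Frank routes:
Ivan - Liam - Bob - Frank: max(5, 7, 10) = 10
Ivan - Liam - Frank: max(5, 9) = 9
Ivan - Liam - Bob - Karl - Judy - Frank: max(5, 7, 3, 9, 7) = 9
Ivan - Karl - Bob - Liam - Frank: max(9, 3, 7, 9) = 9
Ivan - Karl - Judy - Frank: max(9, 9, 7) = 9
The minimum achievable maximum is 9.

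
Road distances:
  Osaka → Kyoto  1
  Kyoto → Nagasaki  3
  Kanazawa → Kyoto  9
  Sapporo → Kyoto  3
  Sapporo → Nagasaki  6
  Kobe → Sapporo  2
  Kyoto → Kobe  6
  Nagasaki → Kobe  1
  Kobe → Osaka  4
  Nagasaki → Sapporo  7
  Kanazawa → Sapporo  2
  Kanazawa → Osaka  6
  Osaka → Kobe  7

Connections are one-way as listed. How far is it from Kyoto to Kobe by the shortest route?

Candidate routes:
Kyoto - Nagasaki - Kobe: 3 + 1 = 4
Kyoto - Kobe: 6
Shortest: 4.

4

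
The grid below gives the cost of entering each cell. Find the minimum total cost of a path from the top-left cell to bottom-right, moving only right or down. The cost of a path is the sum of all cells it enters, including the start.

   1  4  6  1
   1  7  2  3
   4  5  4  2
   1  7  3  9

One optimal route is (0,0) -> (1,0) -> (1,1) -> (1,2) -> (1,3) -> (2,3) -> (3,3).
Its cost is 1 + 1 + 7 + 2 + 3 + 2 + 9 = 25.
For comparison, the top-then-right route costs 26.

25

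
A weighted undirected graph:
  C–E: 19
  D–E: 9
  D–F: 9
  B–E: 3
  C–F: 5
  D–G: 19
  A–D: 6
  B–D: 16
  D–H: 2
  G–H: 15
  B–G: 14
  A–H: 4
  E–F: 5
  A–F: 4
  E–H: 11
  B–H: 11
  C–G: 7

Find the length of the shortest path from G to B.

Checking several routes:
G → B: 14
G → C → E → B: 7 + 19 + 3 = 29
G → H → B: 15 + 11 = 26
G → C → F → E → B: 7 + 5 + 5 + 3 = 20
Shortest: 14.

14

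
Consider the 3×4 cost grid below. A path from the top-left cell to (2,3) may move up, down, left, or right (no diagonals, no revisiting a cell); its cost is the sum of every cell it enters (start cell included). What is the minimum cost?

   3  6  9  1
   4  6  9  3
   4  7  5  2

Best path: [0,0]→[0,1]→[0,2]→[0,3]→[1,3]→[2,3]
Cost: 3 + 6 + 9 + 1 + 3 + 2 = 24

24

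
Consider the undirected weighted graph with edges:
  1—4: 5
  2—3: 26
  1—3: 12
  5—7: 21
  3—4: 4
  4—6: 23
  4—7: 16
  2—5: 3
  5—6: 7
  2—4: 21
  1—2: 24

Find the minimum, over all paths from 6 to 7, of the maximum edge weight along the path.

Checking several routes:
6 → 5 → 7: max(7, 21) = 21
6 → 4 → 2 → 5 → 7: max(23, 21, 3, 21) = 23
6 → 5 → 2 → 4 → 7: max(7, 3, 21, 16) = 21
The minimum achievable maximum is 21.

21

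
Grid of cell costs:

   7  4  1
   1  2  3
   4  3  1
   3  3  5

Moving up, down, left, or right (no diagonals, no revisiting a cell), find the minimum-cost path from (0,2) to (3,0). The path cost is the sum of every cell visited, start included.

14

Path [0,2]→[1,2]→[1,1]→[1,0]→[2,0]→[3,0]: 1 + 3 + 2 + 1 + 4 + 3 = 14.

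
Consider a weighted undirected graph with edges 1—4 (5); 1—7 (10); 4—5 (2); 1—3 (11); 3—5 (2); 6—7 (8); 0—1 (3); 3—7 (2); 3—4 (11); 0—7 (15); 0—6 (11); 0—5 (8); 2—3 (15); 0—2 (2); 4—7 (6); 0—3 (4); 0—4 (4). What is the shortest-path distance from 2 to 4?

6

Comparing a few candidate routes:
2 → 0 → 5 → 4: 2 + 8 + 2 = 12
2 → 0 → 4: 2 + 4 = 6
2 → 0 → 3 → 5 → 4: 2 + 4 + 2 + 2 = 10
2 → 0 → 3 → 7 → 4: 2 + 4 + 2 + 6 = 14
2 → 0 → 1 → 4: 2 + 3 + 5 = 10
Shortest: 6.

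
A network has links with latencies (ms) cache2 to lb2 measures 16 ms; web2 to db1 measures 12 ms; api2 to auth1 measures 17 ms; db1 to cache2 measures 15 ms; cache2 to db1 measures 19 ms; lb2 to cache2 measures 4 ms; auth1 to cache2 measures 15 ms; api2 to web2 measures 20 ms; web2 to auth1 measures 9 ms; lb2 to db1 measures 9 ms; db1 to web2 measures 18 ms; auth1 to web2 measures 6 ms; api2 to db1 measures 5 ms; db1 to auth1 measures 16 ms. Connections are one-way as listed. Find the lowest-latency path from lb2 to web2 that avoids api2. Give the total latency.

27

Paths from lb2 to web2 avoiding api2:
lb2 → cache2 → db1 → auth1 → web2: 4 + 19 + 16 + 6 = 45
lb2 → db1 → auth1 → web2: 9 + 16 + 6 = 31
lb2 → db1 → web2: 9 + 18 = 27
lb2 → cache2 → db1 → web2: 4 + 19 + 18 = 41
The minimum is 27 ms.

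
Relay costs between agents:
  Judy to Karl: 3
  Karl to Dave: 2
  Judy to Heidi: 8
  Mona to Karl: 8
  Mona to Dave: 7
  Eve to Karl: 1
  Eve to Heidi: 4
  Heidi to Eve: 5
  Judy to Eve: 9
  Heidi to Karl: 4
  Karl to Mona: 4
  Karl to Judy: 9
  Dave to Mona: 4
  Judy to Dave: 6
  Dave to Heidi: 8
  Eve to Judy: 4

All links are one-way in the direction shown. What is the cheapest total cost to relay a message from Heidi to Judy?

9

Routes from Heidi to Judy:
Heidi-Karl-Judy: 4 + 9 = 13
Heidi-Eve-Judy: 5 + 4 = 9
Heidi-Eve-Karl-Judy: 5 + 1 + 9 = 15
Best route has total 9.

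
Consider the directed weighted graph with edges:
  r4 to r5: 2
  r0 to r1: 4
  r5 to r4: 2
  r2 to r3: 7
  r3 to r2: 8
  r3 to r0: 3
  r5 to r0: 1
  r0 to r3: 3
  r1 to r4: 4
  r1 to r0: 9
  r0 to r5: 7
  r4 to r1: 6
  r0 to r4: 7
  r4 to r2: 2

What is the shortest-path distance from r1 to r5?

6

Routes from r1 to r5:
r1 → r0 → r5: 9 + 7 = 16
r1 → r4 → r2 → r3 → r0 → r5: 4 + 2 + 7 + 3 + 7 = 23
r1 → r4 → r5: 4 + 2 = 6
r1 → r0 → r4 → r5: 9 + 7 + 2 = 18
Shortest: 6.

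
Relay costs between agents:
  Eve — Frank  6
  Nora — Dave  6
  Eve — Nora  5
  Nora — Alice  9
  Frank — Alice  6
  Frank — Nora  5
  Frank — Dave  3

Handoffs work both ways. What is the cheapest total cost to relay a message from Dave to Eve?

9

Comparing a few candidate routes:
Dave → Frank → Eve: 3 + 6 = 9
Dave → Frank → Alice → Nora → Eve: 3 + 6 + 9 + 5 = 23
Dave → Frank → Nora → Eve: 3 + 5 + 5 = 13
Dave → Nora → Frank → Eve: 6 + 5 + 6 = 17
Dave → Nora → Eve: 6 + 5 = 11
The minimum is 9.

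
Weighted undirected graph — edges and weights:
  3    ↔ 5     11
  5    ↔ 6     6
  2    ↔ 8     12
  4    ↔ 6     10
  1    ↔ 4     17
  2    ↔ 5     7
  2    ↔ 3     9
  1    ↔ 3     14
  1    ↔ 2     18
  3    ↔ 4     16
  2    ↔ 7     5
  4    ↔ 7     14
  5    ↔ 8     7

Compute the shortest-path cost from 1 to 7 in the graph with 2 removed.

31

Routes from 1 to 7 avoiding 2:
1-4-7: 17 + 14 = 31
1-3-4-7: 14 + 16 + 14 = 44
1-3-5-6-4-7: 14 + 11 + 6 + 10 + 14 = 55
The minimum is 31.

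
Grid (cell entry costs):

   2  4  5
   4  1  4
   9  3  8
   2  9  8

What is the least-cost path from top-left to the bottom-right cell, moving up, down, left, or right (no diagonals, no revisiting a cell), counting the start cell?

26

One optimal route is (0,0) → (0,1) → (1,1) → (2,1) → (2,2) → (3,2).
Its cost is 2 + 4 + 1 + 3 + 8 + 8 = 26.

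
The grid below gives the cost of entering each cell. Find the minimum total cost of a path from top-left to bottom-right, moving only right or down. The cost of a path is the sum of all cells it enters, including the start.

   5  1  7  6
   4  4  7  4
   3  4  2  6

22

Take r0c0 -> r0c1 -> r1c1 -> r2c1 -> r2c2 -> r2c3 for a total of 5 + 1 + 4 + 4 + 2 + 6 = 22.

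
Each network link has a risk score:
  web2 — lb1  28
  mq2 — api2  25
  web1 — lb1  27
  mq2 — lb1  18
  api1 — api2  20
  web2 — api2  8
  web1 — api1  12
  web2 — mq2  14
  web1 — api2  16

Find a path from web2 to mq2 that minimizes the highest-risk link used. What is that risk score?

A few of the web2→mq2 routes:
web2→api2→web1→lb1→mq2: max(8, 16, 27, 18) = 27
web2→api2→mq2: max(8, 25) = 25
web2→mq2: max(14) = 14
Smallest bottleneck: 14.

14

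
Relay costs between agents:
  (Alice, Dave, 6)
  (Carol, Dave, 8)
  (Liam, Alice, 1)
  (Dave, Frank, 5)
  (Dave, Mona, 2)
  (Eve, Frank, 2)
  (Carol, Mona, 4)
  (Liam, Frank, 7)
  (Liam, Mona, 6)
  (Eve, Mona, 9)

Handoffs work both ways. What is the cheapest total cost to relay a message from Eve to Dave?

7

A few of the Eve→Dave routes:
Eve -> Frank -> Dave: 2 + 5 = 7
Eve -> Frank -> Liam -> Mona -> Dave: 2 + 7 + 6 + 2 = 17
Eve -> Mona -> Dave: 9 + 2 = 11
Eve -> Frank -> Liam -> Alice -> Dave: 2 + 7 + 1 + 6 = 16
Eve -> Mona -> Carol -> Dave: 9 + 4 + 8 = 21
Best route has total 7.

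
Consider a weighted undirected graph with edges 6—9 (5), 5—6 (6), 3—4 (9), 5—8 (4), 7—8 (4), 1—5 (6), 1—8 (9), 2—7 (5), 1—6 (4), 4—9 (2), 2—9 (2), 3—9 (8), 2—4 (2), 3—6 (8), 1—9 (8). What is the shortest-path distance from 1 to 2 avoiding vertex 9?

Checking several routes:
1 -> 6 -> 5 -> 8 -> 7 -> 2: 4 + 6 + 4 + 4 + 5 = 23
1 -> 5 -> 6 -> 3 -> 4 -> 2: 6 + 6 + 8 + 9 + 2 = 31
1 -> 8 -> 7 -> 2: 9 + 4 + 5 = 18
1 -> 5 -> 8 -> 7 -> 2: 6 + 4 + 4 + 5 = 19
1 -> 6 -> 3 -> 4 -> 2: 4 + 8 + 9 + 2 = 23
Best route has total 18.

18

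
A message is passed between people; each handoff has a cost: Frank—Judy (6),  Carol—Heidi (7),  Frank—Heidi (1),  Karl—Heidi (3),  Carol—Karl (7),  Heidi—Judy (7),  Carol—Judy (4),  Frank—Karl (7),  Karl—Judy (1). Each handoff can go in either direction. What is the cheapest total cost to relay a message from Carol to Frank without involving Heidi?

Paths from Carol to Frank avoiding Heidi:
Carol - Karl - Judy - Frank: 7 + 1 + 6 = 14
Carol - Judy - Karl - Frank: 4 + 1 + 7 = 12
Carol - Karl - Frank: 7 + 7 = 14
Carol - Judy - Frank: 4 + 6 = 10
Shortest: 10.

10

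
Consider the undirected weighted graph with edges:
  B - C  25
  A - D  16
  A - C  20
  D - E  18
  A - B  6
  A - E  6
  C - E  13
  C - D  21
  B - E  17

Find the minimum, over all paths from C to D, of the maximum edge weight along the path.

16

Checking several routes:
C -> E -> A -> D: max(13, 6, 16) = 16
C -> A -> E -> D: max(20, 6, 18) = 20
C -> E -> B -> A -> D: max(13, 17, 6, 16) = 17
C -> E -> D: max(13, 18) = 18
Smallest bottleneck: 16.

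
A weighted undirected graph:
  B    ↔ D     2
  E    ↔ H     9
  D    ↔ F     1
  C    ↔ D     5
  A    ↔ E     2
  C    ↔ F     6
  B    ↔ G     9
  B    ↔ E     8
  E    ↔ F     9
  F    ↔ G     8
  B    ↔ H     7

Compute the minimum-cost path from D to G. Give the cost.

9

Checking several routes:
D-F-G: 1 + 8 = 9
D-B-G: 2 + 9 = 11
D-C-F-G: 5 + 6 + 8 = 19
Shortest: 9.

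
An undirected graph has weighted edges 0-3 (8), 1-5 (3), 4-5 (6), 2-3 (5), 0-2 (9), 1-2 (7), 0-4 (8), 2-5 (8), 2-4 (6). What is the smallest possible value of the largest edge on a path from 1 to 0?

8

Comparing a few candidate routes:
1→2→3→0: max(7, 5, 8) = 8
1→2→5→4→0: max(7, 8, 6, 8) = 8
1→5→2→4→0: max(3, 8, 6, 8) = 8
1→5→2→3→0: max(3, 8, 5, 8) = 8
1→5→4→2→3→0: max(3, 6, 6, 5, 8) = 8
1→5→4→0: max(3, 6, 8) = 8
Smallest bottleneck: 8.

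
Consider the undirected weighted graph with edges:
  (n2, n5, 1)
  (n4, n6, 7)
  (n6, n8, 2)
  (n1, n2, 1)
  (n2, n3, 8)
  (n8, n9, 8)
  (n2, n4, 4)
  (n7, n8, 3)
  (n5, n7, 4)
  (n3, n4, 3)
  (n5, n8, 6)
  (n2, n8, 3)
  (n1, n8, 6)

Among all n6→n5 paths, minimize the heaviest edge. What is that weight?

A few of the n6→n5 routes:
n6→n8→n1→n2→n5: max(2, 6, 1, 1) = 6
n6→n4→n2→n5: max(7, 4, 1) = 7
n6→n8→n2→n5: max(2, 3, 1) = 3
n6→n8→n5: max(2, 6) = 6
n6→n8→n7→n5: max(2, 3, 4) = 4
The minimum achievable maximum is 3.

3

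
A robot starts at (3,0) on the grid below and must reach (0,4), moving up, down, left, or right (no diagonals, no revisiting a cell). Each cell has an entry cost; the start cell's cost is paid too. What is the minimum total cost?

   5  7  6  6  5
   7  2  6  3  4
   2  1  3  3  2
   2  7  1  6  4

Cheapest: r3c0 r2c0 r2c1 r2c2 r2c3 r2c4 r1c4 r0c4
  2 + 2 + 1 + 3 + 3 + 2 + 4 + 5 = 22

22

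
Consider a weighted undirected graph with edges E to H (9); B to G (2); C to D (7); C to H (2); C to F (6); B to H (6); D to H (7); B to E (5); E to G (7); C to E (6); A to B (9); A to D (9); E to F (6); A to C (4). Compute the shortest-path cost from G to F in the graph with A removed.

Comparing a few candidate routes:
G→E→F: 7 + 6 = 13
G→B→H→C→F: 2 + 6 + 2 + 6 = 16
G→B→E→C→F: 2 + 5 + 6 + 6 = 19
G→B→E→F: 2 + 5 + 6 = 13
Shortest: 13.

13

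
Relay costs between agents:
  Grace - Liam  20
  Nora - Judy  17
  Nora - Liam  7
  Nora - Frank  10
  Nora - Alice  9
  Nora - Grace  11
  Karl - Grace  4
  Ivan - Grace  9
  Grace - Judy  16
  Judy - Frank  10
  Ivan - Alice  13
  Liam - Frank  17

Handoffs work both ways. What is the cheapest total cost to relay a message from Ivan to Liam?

27

A few of the Ivan→Liam routes:
Ivan-Grace-Nora-Liam: 9 + 11 + 7 = 27
Ivan-Grace-Nora-Frank-Liam: 9 + 11 + 10 + 17 = 47
Ivan-Grace-Liam: 9 + 20 = 29
Ivan-Alice-Nora-Liam: 13 + 9 + 7 = 29
Ivan-Alice-Nora-Frank-Liam: 13 + 9 + 10 + 17 = 49
Shortest: 27.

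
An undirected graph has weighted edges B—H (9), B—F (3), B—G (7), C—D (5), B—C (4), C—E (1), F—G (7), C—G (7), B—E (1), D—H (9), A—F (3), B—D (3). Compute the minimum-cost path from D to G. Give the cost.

10

Checking several routes:
D → C → G: 5 + 7 = 12
D → B → E → C → G: 3 + 1 + 1 + 7 = 12
D → B → G: 3 + 7 = 10
Shortest: 10.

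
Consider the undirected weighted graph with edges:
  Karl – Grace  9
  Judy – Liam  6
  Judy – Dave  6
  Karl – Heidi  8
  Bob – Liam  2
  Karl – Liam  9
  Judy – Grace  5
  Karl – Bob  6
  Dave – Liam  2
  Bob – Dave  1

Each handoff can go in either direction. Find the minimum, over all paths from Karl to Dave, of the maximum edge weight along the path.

6

A few of the Karl→Dave routes:
Karl - Grace - Judy - Liam - Bob - Dave: max(9, 5, 6, 2, 1) = 9
Karl - Grace - Judy - Dave: max(9, 5, 6) = 9
Karl - Bob - Liam - Dave: max(6, 2, 2) = 6
Karl - Grace - Judy - Liam - Dave: max(9, 5, 6, 2) = 9
Karl - Bob - Dave: max(6, 1) = 6
Karl - Bob - Liam - Judy - Dave: max(6, 2, 6, 6) = 6
Smallest bottleneck: 6.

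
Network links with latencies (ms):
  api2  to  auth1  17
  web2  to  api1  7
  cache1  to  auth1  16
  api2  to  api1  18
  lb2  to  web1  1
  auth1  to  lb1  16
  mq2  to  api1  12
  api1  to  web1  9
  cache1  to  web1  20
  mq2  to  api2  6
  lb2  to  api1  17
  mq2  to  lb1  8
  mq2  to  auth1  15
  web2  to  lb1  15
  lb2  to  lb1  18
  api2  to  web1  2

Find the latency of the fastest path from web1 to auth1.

Comparing a few candidate routes:
web1→api2→mq2→auth1: 2 + 6 + 15 = 23
web1→api2→mq2→lb1→auth1: 2 + 6 + 8 + 16 = 32
web1→cache1→auth1: 20 + 16 = 36
web1→api2→auth1: 2 + 17 = 19
web1→lb2→lb1→auth1: 1 + 18 + 16 = 35
web1→api1→mq2→auth1: 9 + 12 + 15 = 36
The minimum is 19 ms.

19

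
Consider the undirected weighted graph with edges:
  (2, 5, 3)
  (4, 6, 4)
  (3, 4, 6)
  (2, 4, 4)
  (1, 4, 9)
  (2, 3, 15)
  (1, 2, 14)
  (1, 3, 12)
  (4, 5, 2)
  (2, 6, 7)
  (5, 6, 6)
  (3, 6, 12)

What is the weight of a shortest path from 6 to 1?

A few of the 6→1 routes:
6→5→4→1: 6 + 2 + 9 = 17
6→2→1: 7 + 14 = 21
6→2→5→4→1: 7 + 3 + 2 + 9 = 21
6→2→4→1: 7 + 4 + 9 = 20
6→4→1: 4 + 9 = 13
6→4→3→1: 4 + 6 + 12 = 22
Best route has total 13.

13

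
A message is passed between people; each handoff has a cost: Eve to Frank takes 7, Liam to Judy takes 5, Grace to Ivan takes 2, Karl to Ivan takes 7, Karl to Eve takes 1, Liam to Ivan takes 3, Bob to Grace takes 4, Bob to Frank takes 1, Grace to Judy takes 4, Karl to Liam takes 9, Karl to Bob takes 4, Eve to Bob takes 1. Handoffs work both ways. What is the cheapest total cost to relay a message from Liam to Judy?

Checking several routes:
Liam→Judy: 5
Liam→Ivan→Grace→Judy: 3 + 2 + 4 = 9
Liam→Karl→Bob→Grace→Judy: 9 + 4 + 4 + 4 = 21
Liam→Ivan→Karl→Eve→Bob→Grace→Judy: 3 + 7 + 1 + 1 + 4 + 4 = 20
Liam→Karl→Eve→Bob→Grace→Judy: 9 + 1 + 1 + 4 + 4 = 19
Shortest: 5.

5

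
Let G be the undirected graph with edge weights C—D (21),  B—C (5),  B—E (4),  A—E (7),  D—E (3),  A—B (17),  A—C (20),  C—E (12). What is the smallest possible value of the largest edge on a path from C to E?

5

Routes from C to E:
C -> A -> B -> E: max(20, 17, 4) = 20
C -> B -> E: max(5, 4) = 5
C -> D -> E: max(21, 3) = 21
C -> E: max(12) = 12
C -> A -> E: max(20, 7) = 20
C -> B -> A -> E: max(5, 17, 7) = 17
Smallest bottleneck: 5.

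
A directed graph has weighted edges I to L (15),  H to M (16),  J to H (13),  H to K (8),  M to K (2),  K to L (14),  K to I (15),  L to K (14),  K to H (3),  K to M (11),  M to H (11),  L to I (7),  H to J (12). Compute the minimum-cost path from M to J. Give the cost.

Paths from M to J:
M → H → J: 11 + 12 = 23
M → K → H → J: 2 + 3 + 12 = 17
The minimum is 17.

17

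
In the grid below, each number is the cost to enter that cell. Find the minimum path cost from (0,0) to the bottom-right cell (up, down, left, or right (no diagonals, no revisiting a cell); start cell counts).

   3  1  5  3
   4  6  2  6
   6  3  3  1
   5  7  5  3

Take (0,0)→(0,1)→(0,2)→(1,2)→(2,2)→(2,3)→(3,3) for a total of 3 + 1 + 5 + 2 + 3 + 1 + 3 = 18.

18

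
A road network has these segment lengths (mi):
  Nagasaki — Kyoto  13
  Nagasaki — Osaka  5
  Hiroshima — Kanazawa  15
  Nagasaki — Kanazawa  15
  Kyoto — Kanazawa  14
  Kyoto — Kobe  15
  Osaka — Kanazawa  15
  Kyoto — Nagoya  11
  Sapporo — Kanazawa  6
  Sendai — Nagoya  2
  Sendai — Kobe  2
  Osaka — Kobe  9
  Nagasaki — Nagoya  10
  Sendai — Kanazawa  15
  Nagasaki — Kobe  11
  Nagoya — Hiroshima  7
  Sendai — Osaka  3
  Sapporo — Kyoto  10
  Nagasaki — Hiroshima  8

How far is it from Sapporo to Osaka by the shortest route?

21

Comparing a few candidate routes:
Sapporo → Kanazawa → Nagasaki → Osaka: 6 + 15 + 5 = 26
Sapporo → Kanazawa → Osaka: 6 + 15 = 21
Sapporo → Kanazawa → Sendai → Osaka: 6 + 15 + 3 = 24
Best route has total 21 mi.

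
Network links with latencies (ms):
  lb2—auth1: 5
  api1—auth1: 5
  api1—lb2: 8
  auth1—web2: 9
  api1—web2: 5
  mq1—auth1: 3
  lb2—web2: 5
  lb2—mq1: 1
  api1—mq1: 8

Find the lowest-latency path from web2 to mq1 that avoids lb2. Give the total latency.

Routes from web2 to mq1 avoiding lb2:
web2→api1→mq1: 5 + 8 = 13
web2→auth1→mq1: 9 + 3 = 12
web2→api1→auth1→mq1: 5 + 5 + 3 = 13
web2→auth1→api1→mq1: 9 + 5 + 8 = 22
Best route has total 12 ms.

12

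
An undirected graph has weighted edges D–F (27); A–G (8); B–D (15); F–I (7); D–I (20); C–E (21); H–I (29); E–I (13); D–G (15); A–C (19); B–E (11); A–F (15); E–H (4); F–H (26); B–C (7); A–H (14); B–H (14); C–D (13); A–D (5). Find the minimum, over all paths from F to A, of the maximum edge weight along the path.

13

A few of the F→A routes:
F-I-E-H-A: max(7, 13, 4, 14) = 14
F-I-E-H-B-C-D-A: max(7, 13, 4, 14, 7, 13, 5) = 14
F-I-E-B-H-A: max(7, 13, 11, 14, 14) = 14
F-I-E-B-C-D-G-A: max(7, 13, 11, 7, 13, 15, 8) = 15
F-I-E-B-C-D-A: max(7, 13, 11, 7, 13, 5) = 13
The minimum achievable maximum is 13.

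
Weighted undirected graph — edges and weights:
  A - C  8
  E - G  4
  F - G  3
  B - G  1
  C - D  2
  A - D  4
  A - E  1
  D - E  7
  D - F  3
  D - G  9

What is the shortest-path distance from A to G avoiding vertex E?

Candidate routes:
A→C→D→F→G: 8 + 2 + 3 + 3 = 16
A→D→F→G: 4 + 3 + 3 = 10
A→C→D→G: 8 + 2 + 9 = 19
A→D→G: 4 + 9 = 13
Shortest: 10.

10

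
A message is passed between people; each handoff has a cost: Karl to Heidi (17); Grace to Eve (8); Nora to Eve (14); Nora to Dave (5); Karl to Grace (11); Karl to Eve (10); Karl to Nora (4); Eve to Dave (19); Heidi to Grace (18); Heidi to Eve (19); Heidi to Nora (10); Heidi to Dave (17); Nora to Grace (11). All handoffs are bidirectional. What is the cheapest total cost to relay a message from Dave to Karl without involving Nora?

Some routes from Dave to Karl avoiding Nora:
Dave - Eve - Grace - Karl: 19 + 8 + 11 = 38
Dave - Heidi - Karl: 17 + 17 = 34
Dave - Eve - Karl: 19 + 10 = 29
Best route has total 29.

29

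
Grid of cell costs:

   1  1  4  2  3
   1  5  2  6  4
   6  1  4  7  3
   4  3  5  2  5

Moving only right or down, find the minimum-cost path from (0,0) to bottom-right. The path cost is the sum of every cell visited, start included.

Cheapest: (0,0) → (0,1) → (0,2) → (0,3) → (0,4) → (1,4) → (2,4) → (3,4)
  1 + 1 + 4 + 2 + 3 + 4 + 3 + 5 = 23

23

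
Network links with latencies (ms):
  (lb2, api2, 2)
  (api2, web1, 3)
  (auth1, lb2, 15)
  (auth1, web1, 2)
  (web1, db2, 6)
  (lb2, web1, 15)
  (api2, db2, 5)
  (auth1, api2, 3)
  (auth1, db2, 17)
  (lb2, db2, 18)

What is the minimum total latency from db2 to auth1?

A few of the db2→auth1 routes:
db2 → web1 → api2 → auth1: 6 + 3 + 3 = 12
db2 → web1 → auth1: 6 + 2 = 8
db2 → api2 → auth1: 5 + 3 = 8
db2 → api2 → web1 → auth1: 5 + 3 + 2 = 10
db2 → api2 → lb2 → auth1: 5 + 2 + 15 = 22
db2 → auth1: 17
Best route has total 8 ms.

8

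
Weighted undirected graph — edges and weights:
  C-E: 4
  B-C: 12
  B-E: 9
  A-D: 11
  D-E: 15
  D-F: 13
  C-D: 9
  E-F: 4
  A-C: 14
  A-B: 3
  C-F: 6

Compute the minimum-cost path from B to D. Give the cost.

Comparing a few candidate routes:
B - A - C - D: 3 + 14 + 9 = 26
B - A - D: 3 + 11 = 14
B - E - F - D: 9 + 4 + 13 = 26
B - E - D: 9 + 15 = 24
B - C - D: 12 + 9 = 21
B - E - C - D: 9 + 4 + 9 = 22
The minimum is 14.

14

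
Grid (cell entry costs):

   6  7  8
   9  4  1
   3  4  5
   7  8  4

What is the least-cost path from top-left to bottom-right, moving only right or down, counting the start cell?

One optimal route is (0,0)→(0,1)→(1,1)→(1,2)→(2,2)→(3,2).
Its cost is 6 + 7 + 4 + 1 + 5 + 4 = 27.
(Top row then right column would cost 31.)

27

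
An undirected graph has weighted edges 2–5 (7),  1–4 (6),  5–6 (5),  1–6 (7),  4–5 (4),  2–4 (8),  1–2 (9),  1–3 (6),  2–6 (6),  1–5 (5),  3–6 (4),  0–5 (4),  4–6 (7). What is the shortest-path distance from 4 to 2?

8

A few of the 4→2 routes:
4 -> 6 -> 2: 7 + 6 = 13
4 -> 2: 8
4 -> 1 -> 2: 6 + 9 = 15
4 -> 5 -> 6 -> 2: 4 + 5 + 6 = 15
4 -> 5 -> 2: 4 + 7 = 11
Best route has total 8.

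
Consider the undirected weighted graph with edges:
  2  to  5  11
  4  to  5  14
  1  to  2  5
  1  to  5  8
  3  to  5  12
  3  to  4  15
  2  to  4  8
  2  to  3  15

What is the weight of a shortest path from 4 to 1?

13

Checking several routes:
4 -> 2 -> 1: 8 + 5 = 13
4 -> 5 -> 1: 14 + 8 = 22
4 -> 5 -> 2 -> 1: 14 + 11 + 5 = 30
4 -> 2 -> 5 -> 1: 8 + 11 + 8 = 27
Shortest: 13.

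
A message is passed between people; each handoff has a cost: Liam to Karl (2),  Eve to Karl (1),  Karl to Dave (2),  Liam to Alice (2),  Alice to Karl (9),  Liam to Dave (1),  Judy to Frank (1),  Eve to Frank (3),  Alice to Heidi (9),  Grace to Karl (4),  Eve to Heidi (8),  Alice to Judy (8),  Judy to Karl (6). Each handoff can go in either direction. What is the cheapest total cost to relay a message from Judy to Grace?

A few of the Judy→Grace routes:
Judy→Alice→Liam→Karl→Grace: 8 + 2 + 2 + 4 = 16
Judy→Frank→Eve→Karl→Grace: 1 + 3 + 1 + 4 = 9
Judy→Karl→Grace: 6 + 4 = 10
Shortest: 9.

9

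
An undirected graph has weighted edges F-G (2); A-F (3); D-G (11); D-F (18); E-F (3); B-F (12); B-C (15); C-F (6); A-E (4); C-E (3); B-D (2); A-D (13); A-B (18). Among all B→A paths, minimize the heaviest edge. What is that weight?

11

Some routes from B to A:
B → D → G → F → E → A: max(2, 11, 2, 3, 4) = 11
B → D → G → F → C → E → A: max(2, 11, 2, 6, 3, 4) = 11
B → D → G → F → A: max(2, 11, 2, 3) = 11
Best route has worst link 11.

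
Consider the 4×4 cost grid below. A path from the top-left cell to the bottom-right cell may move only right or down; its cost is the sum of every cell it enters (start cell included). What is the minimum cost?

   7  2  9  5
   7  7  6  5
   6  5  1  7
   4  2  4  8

Best path: [0,0]→[0,1]→[1,1]→[2,1]→[2,2]→[3,2]→[3,3]
Cost: 7 + 2 + 7 + 5 + 1 + 4 + 8 = 34
(Top row then right column would cost 43.)

34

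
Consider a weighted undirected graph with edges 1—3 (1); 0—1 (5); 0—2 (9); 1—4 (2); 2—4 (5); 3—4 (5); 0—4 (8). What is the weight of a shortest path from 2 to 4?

Candidate routes:
2→4: 5
2→0→4: 9 + 8 = 17
2→0→1→3→4: 9 + 5 + 1 + 5 = 20
2→0→1→4: 9 + 5 + 2 = 16
The minimum is 5.

5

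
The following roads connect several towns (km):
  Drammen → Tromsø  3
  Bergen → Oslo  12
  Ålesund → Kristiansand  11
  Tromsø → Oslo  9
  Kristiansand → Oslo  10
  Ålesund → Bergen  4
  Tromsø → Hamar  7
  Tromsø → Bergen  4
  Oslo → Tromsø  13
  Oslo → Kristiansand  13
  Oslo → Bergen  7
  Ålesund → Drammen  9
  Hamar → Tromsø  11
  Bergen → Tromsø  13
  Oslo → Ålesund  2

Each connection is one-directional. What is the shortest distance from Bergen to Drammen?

Candidate routes:
Bergen-Oslo-Ålesund-Drammen: 12 + 2 + 9 = 23
Bergen-Tromsø-Oslo-Ålesund-Drammen: 13 + 9 + 2 + 9 = 33
The minimum is 23 km.

23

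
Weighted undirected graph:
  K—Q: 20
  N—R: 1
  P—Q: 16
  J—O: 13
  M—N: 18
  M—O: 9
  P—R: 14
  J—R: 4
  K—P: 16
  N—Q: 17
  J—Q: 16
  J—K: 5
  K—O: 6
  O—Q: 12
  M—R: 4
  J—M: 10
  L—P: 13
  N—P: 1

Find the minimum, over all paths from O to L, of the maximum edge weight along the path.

A few of the O→L routes:
O -> M -> J -> R -> N -> P -> L: max(9, 10, 4, 1, 1, 13) = 13
O -> M -> R -> N -> P -> L: max(9, 4, 1, 1, 13) = 13
O -> J -> R -> N -> P -> L: max(13, 4, 1, 1, 13) = 13
O -> J -> M -> R -> N -> P -> L: max(13, 10, 4, 1, 1, 13) = 13
O -> K -> J -> M -> R -> N -> P -> L: max(6, 5, 10, 4, 1, 1, 13) = 13
Best route has worst link 13.

13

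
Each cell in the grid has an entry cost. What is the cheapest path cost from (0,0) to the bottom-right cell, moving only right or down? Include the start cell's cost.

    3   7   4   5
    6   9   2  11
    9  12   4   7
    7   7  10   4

Take (0,0) (0,1) (0,2) (1,2) (2,2) (2,3) (3,3) for a total of 3 + 7 + 4 + 2 + 4 + 7 + 4 = 31.
(Top row then right column would cost 41.)

31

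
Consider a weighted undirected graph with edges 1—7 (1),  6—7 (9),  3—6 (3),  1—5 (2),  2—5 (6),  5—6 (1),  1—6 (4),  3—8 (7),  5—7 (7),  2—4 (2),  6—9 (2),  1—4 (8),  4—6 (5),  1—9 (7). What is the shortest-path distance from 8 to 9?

Comparing a few candidate routes:
8 -> 3 -> 6 -> 7 -> 1 -> 9: 7 + 3 + 9 + 1 + 7 = 27
8 -> 3 -> 6 -> 5 -> 7 -> 1 -> 9: 7 + 3 + 1 + 7 + 1 + 7 = 26
8 -> 3 -> 6 -> 1 -> 9: 7 + 3 + 4 + 7 = 21
8 -> 3 -> 6 -> 9: 7 + 3 + 2 = 12
8 -> 3 -> 6 -> 5 -> 1 -> 9: 7 + 3 + 1 + 2 + 7 = 20
Best route has total 12.

12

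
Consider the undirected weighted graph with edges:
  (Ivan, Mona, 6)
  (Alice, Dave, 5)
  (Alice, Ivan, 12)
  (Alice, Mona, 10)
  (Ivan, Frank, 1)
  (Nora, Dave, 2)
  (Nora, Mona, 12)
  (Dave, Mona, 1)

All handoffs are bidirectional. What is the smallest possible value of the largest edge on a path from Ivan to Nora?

6

A few of the Ivan→Nora routes:
Ivan-Mona-Alice-Dave-Nora: max(6, 10, 5, 2) = 10
Ivan-Mona-Dave-Nora: max(6, 1, 2) = 6
Ivan-Mona-Nora: max(6, 12) = 12
Smallest bottleneck: 6.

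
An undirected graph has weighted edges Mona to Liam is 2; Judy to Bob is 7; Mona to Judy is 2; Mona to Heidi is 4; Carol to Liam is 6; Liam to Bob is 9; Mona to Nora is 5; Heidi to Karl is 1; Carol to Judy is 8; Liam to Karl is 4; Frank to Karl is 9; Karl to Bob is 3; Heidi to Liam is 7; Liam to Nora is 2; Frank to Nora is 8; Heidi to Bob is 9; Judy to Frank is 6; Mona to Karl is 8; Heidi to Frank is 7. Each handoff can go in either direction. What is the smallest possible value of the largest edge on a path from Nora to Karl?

4

Comparing a few candidate routes:
Nora - Mona - Heidi - Karl: max(5, 4, 1) = 5
Nora - Mona - Liam - Heidi - Frank - Judy - Bob - Karl: max(5, 2, 7, 7, 6, 7, 3) = 7
Nora - Mona - Liam - Heidi - Karl: max(5, 2, 7, 1) = 7
Nora - Liam - Mona - Heidi - Karl: max(2, 2, 4, 1) = 4
Nora - Liam - Karl: max(2, 4) = 4
Nora - Mona - Liam - Karl: max(5, 2, 4) = 5
Smallest bottleneck: 4.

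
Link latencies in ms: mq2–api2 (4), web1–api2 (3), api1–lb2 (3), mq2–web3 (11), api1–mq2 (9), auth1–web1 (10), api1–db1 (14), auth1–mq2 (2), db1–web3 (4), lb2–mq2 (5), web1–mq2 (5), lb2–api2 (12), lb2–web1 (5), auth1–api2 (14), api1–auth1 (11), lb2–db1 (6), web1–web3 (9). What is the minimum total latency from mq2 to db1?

11

Checking several routes:
mq2 → web1 → lb2 → db1: 5 + 5 + 6 = 16
mq2 → lb2 → db1: 5 + 6 = 11
mq2 → web3 → db1: 11 + 4 = 15
mq2 → api1 → lb2 → db1: 9 + 3 + 6 = 18
mq2 → web1 → web3 → db1: 5 + 9 + 4 = 18
mq2 → api2 → web1 → lb2 → db1: 4 + 3 + 5 + 6 = 18
Shortest: 11 ms.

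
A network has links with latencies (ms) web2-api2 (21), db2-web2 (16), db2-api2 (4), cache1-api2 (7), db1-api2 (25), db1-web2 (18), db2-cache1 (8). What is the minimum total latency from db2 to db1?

A few of the db2→db1 routes:
db2 -> api2 -> db1: 4 + 25 = 29
db2 -> cache1 -> api2 -> web2 -> db1: 8 + 7 + 21 + 18 = 54
db2 -> cache1 -> api2 -> db1: 8 + 7 + 25 = 40
db2 -> web2 -> db1: 16 + 18 = 34
db2 -> api2 -> web2 -> db1: 4 + 21 + 18 = 43
Shortest: 29 ms.

29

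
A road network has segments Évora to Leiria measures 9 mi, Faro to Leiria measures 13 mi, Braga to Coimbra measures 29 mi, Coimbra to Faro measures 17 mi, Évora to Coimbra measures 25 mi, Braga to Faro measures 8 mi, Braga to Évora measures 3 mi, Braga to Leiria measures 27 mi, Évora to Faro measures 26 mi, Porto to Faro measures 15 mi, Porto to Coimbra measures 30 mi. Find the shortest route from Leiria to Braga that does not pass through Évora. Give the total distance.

Routes from Leiria to Braga avoiding Évora:
Leiria-Faro-Braga: 13 + 8 = 21
Leiria-Braga: 27
Leiria-Faro-Porto-Coimbra-Braga: 13 + 15 + 30 + 29 = 87
Leiria-Faro-Coimbra-Braga: 13 + 17 + 29 = 59
The minimum is 21 mi.

21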